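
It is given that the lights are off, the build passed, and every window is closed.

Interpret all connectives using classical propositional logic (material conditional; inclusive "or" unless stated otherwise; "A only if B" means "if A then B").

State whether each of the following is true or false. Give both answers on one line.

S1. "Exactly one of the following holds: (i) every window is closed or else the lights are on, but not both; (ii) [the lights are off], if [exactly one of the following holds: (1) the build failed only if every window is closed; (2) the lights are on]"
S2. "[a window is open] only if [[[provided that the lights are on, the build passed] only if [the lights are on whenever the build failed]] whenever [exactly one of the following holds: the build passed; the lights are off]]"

Let R = "a window is open" (False), P = "the lights are on" (False), Q = "the build passed" (True).

S1: This is (not R xor P) xor (((not Q -> not R) xor P) -> not P).

not R = not False = True
not R xor P = True xor False = True
not Q = not True = False
not R = not False = True
not Q -> not R = False -> True = True
(not Q -> not R) xor P = True xor False = True
not P = not False = True
((not Q -> not R) xor P) -> not P = True -> True = True
(not R xor P) xor (((not Q -> not R) xor P) -> not P) = True xor True = False
So S1 is false.

S2: This is R -> ((Q xor not P) -> ((P -> Q) -> (not Q -> P))).

not P = not False = True
Q xor not P = True xor True = False
P -> Q = False -> True = True
not Q = not True = False
not Q -> P = False -> False = True
(P -> Q) -> (not Q -> P) = True -> True = True
(Q xor not P) -> ((P -> Q) -> (not Q -> P)) = False -> True = True
R -> ((Q xor not P) -> ((P -> Q) -> (not Q -> P))) = False -> True = True
So S2 is true.

S1 False, S2 True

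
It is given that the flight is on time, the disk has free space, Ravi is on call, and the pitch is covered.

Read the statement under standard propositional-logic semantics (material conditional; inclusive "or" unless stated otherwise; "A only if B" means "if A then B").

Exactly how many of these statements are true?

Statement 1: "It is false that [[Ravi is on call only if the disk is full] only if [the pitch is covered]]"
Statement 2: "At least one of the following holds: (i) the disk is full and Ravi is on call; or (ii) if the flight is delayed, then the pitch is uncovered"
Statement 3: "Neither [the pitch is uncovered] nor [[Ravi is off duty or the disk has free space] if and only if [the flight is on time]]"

1

Let V = "Ravi is on call" (True), N = "the disk is full" (False), K = "the pitch is covered" (True), Q = "the flight is delayed" (False).

Statement 1: Formalization: not ((V -> N) -> K)

V -> N = True -> False = False
(V -> N) -> K = False -> True = True
not ((V -> N) -> K) = not True = False
Thus Statement 1 is false.

Statement 2: Parsed as (N and V) or (Q -> not K)

N and V = False and True = False
not K = not True = False
Q -> not K = False -> False = True
(N and V) or (Q -> not K) = False or True = True
Hence Statement 2 is true.

Statement 3: Parsed as not K nor ((not V or not N) iff not Q)

not K = not True = False
not V = not True = False
not N = not False = True
not V or not N = False or True = True
not Q = not False = True
(not V or not N) iff not Q = True iff True = True
not K nor ((not V or not N) iff not Q) = False nor True = False
So Statement 3 is false.

True statements: 1 (Statement 2).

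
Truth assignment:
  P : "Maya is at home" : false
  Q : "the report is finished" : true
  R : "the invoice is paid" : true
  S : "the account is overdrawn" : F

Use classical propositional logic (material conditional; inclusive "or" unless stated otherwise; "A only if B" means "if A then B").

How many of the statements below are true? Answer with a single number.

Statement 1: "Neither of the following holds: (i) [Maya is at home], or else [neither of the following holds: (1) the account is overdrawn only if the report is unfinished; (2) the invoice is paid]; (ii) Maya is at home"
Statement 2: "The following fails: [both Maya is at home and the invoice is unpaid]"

2

Statement 1: Formalization: (P ∨ ((S → ¬Q) ↓ R)) ↓ P

¬Q = ¬T = F
S → ¬Q = F → F = T
(S → ¬Q) ↓ R = T ↓ T = F
P ∨ ((S → ¬Q) ↓ R) = F ∨ F = F
(P ∨ ((S → ¬Q) ↓ R)) ↓ P = F ↓ F = T
Thus Statement 1 is true.

Statement 2: Formalization: ¬(P ∧ ¬R)

¬R = ¬T = F
P ∧ ¬R = F ∧ F = F
¬(P ∧ ¬R) = ¬F = T
So Statement 2 is true.

True statements: 2.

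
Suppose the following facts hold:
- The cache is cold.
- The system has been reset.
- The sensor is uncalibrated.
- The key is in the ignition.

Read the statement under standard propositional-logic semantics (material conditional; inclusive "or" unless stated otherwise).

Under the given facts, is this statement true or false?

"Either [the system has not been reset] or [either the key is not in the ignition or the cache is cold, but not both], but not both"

True

Let D = "the system has been reset" (True), W = "the key is in the ignition" (True), L = "the cache is warm" (False).
In symbols: not D xor (not W xor not L)

not D = not True = False
not W = not True = False
not L = not False = True
not W xor not L = False xor True = True
not D xor (not W xor not L) = False xor True = True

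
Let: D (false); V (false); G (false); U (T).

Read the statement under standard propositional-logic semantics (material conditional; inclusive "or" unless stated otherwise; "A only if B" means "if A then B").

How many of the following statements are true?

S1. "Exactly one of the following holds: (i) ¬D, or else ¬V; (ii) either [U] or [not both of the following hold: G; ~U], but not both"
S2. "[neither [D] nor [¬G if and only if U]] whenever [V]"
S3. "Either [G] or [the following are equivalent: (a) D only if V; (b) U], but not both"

3

S1: Formalization: (~D | ~V) xor (U xor (G nand ~U))

~D = ~F = T
~V = ~F = T
~D | ~V = T | T = T
~U = ~T = F
G nand ~U = F nand F = T
U xor (G nand ~U) = T xor T = F
(~D | ~V) xor (U xor (G nand ~U)) = T xor F = T
Thus S1 is true.

S2: Formalization: V -> (D nor (~G <-> U))

~G = ~F = T
~G <-> U = T <-> T = T
D nor (~G <-> U) = F nor T = F
V -> (D nor (~G <-> U)) = F -> F = T
Thus S2 is true.

S3: In symbols: G xor ((D -> V) <-> U)

D -> V = F -> F = T
(D -> V) <-> U = T <-> T = T
G xor ((D -> V) <-> U) = F xor T = T
So S3 is true.

3 of the 3 statements are true (S1, S2, S3).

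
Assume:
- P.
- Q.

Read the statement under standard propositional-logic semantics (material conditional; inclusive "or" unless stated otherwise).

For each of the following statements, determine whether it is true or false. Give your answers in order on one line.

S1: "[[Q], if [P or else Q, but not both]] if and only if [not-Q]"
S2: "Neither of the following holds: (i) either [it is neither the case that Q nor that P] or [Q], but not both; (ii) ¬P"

S1 F; S2 F

S1: In symbols: ((P xor Q) -> Q) iff not Q

P xor Q = True xor True = False
(P xor Q) -> Q = False -> True = True
not Q = not True = False
((P xor Q) -> Q) iff not Q = True iff False = False
Hence S1 is false.

S2: Formalization: ((Q nor P) xor Q) nor not P

Q nor P = True nor True = False
(Q nor P) xor Q = False xor True = True
not P = not True = False
((Q nor P) xor Q) nor not P = True nor False = False
So S2 is false.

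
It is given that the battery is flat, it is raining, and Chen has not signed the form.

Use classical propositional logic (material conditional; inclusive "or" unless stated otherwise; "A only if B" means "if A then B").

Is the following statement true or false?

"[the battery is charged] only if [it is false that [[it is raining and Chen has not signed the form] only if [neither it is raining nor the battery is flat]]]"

The statement is true.

Let L = "the battery is charged" (False), P = "it is raining" (True), H = "Chen has signed the form" (False).
This is L -> not ((P and not H) -> (P nor not L)).

not H = not False = True
P and not H = True and True = True
not L = not False = True
P nor not L = True nor True = False
(P and not H) -> (P nor not L) = True -> False = False
not ((P and not H) -> (P nor not L)) = not False = True
L -> not ((P and not H) -> (P nor not L)) = False -> True = True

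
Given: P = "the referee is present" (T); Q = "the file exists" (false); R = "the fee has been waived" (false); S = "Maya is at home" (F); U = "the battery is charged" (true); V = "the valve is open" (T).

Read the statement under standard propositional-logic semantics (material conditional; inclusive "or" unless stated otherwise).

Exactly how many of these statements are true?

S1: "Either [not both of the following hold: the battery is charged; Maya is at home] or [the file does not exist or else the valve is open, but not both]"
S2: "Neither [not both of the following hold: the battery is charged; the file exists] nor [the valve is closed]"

1

S1: Parsed as (U ↑ S) ∨ (¬Q ⊕ V)

U ↑ S = T ↑ F = T
¬Q = ¬F = T
¬Q ⊕ V = T ⊕ T = F
(U ↑ S) ∨ (¬Q ⊕ V) = T ∨ F = T
Hence S1 is true.

S2: In symbols: (U ↑ Q) ↓ ¬V

U ↑ Q = T ↑ F = T
¬V = ¬T = F
(U ↑ Q) ↓ ¬V = T ↓ F = F
Hence S2 is false.

True statements: 1.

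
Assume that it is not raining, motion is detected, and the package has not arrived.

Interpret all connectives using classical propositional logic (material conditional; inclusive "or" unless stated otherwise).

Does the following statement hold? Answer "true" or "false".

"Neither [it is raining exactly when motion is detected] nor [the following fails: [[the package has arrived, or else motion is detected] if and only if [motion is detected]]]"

Let P = "it is raining" (F), Q = "motion is detected" (T), R = "the package has arrived" (F).
Formalization: (P <-> Q) nor ~((R | Q) <-> Q)

P <-> Q = F <-> T = F
R | Q = F | T = T
(R | Q) <-> Q = T <-> T = T
~((R | Q) <-> Q) = ~T = F
(P <-> Q) nor ~((R | Q) <-> Q) = F nor F = T

True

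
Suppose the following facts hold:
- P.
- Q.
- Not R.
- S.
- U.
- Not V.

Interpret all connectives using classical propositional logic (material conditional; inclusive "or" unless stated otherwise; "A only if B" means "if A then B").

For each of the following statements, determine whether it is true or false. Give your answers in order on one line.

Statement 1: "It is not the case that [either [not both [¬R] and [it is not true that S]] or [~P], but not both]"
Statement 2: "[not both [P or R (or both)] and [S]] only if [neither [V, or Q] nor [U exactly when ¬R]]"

Statement 1: This is ¬((¬R ↑ ¬S) ⊕ ¬P).

¬R = ¬F = T
¬S = ¬T = F
¬R ↑ ¬S = T ↑ F = T
¬P = ¬T = F
(¬R ↑ ¬S) ⊕ ¬P = T ⊕ F = T
¬((¬R ↑ ¬S) ⊕ ¬P) = ¬T = F
Thus Statement 1 is false.

Statement 2: This is ((P ∨ R) ↑ S) → ((V ∨ Q) ↓ (U ↔ ¬R)).

P ∨ R = T ∨ F = T
(P ∨ R) ↑ S = T ↑ T = F
V ∨ Q = F ∨ T = T
¬R = ¬F = T
U ↔ ¬R = T ↔ T = T
(V ∨ Q) ↓ (U ↔ ¬R) = T ↓ T = F
((P ∨ R) ↑ S) → ((V ∨ Q) ↓ (U ↔ ¬R)) = F → F = T
Hence Statement 2 is true.

Statement 1 False / Statement 2 True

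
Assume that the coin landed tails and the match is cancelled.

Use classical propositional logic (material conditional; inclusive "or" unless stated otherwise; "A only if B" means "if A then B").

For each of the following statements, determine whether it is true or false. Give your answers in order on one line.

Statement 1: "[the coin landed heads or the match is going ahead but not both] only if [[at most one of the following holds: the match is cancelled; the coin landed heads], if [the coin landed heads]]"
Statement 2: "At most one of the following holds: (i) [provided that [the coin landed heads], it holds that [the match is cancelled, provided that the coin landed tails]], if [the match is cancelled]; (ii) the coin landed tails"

Let P = "the coin landed heads" (False), Q = "the match is cancelled" (True).

Statement 1: This is (P xor not Q) -> (P -> (Q nand P)).

not Q = not True = False
P xor not Q = False xor False = False
Q nand P = True nand False = True
P -> (Q nand P) = False -> True = True
(P xor not Q) -> (P -> (Q nand P)) = False -> True = True
So Statement 1 is true.

Statement 2: In symbols: (Q -> (P -> (not P -> Q))) nand not P

not P = not False = True
not P -> Q = True -> True = True
P -> (not P -> Q) = False -> True = True
Q -> (P -> (not P -> Q)) = True -> True = True
not P = not False = True
(Q -> (P -> (not P -> Q))) nand not P = True nand True = False
Thus Statement 2 is false.

Statement 1 True, Statement 2 False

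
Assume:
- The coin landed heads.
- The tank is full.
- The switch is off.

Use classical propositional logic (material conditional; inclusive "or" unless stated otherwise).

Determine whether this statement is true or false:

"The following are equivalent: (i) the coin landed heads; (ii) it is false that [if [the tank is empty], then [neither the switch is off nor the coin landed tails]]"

False.

Let P = "the coin landed heads" (T), Q = "the tank is full" (T), R = "the switch is on" (F).
This is P <-> ~(~Q -> (~R nor ~P)).

~Q = ~T = F
~R = ~F = T
~P = ~T = F
~R nor ~P = T nor F = F
~Q -> (~R nor ~P) = F -> F = T
~(~Q -> (~R nor ~P)) = ~T = F
P <-> ~(~Q -> (~R nor ~P)) = T <-> F = F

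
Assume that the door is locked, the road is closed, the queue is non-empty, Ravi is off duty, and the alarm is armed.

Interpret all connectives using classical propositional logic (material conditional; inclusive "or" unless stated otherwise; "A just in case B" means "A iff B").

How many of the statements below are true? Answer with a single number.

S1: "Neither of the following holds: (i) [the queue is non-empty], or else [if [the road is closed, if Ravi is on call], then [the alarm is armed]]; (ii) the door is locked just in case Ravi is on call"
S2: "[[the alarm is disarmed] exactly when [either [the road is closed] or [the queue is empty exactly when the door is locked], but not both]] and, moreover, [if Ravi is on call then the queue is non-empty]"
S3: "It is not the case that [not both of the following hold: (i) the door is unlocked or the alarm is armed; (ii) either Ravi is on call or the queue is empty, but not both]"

Let Q = "the queue is empty" (F), S = "Ravi is on call" (F), L = "the road is closed" (T), M = "the alarm is armed" (T), N = "the door is locked" (T).

S1: In symbols: (¬Q ∨ ((S → L) → M)) ↓ (N ↔ S)

¬Q = ¬F = T
S → L = F → T = T
(S → L) → M = T → T = T
¬Q ∨ ((S → L) → M) = T ∨ T = T
N ↔ S = T ↔ F = F
(¬Q ∨ ((S → L) → M)) ↓ (N ↔ S) = T ↓ F = F
Hence S1 is false.

S2: This is (¬M ↔ (L ⊕ (Q ↔ N))) ∧ (S → ¬Q).

¬M = ¬T = F
Q ↔ N = F ↔ T = F
L ⊕ (Q ↔ N) = T ⊕ F = T
¬M ↔ (L ⊕ (Q ↔ N)) = F ↔ T = F
¬Q = ¬F = T
S → ¬Q = F → T = T
(¬M ↔ (L ⊕ (Q ↔ N))) ∧ (S → ¬Q) = F ∧ T = F
Hence S2 is false.

S3: Parsed as ¬((¬N ∨ M) ↑ (S ⊕ Q))

¬N = ¬T = F
¬N ∨ M = F ∨ T = T
S ⊕ Q = F ⊕ F = F
(¬N ∨ M) ↑ (S ⊕ Q) = T ↑ F = T
¬((¬N ∨ M) ↑ (S ⊕ Q)) = ¬T = F
Hence S3 is false.

True statements: 0 (none).

0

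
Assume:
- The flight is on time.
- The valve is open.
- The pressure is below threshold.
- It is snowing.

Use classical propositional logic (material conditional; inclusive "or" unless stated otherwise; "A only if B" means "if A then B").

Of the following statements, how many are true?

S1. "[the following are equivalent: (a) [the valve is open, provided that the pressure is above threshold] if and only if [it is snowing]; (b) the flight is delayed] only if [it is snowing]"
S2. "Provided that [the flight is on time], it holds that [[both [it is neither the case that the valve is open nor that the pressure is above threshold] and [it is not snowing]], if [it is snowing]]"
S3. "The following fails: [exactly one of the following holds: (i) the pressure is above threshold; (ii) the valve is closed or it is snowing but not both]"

Let R = "the pressure is above threshold" (F), Q = "the valve is open" (T), S = "it is snowing" (T), P = "the flight is delayed" (F).

S1: Parsed as (((R -> Q) <-> S) <-> P) -> S

R -> Q = F -> T = T
(R -> Q) <-> S = T <-> T = T
((R -> Q) <-> S) <-> P = T <-> F = F
(((R -> Q) <-> S) <-> P) -> S = F -> T = T
Thus S1 is true.

S2: In symbols: ~P -> (S -> ((Q nor R) & ~S))

~P = ~F = T
Q nor R = T nor F = F
~S = ~T = F
(Q nor R) & ~S = F & F = F
S -> ((Q nor R) & ~S) = T -> F = F
~P -> (S -> ((Q nor R) & ~S)) = T -> F = F
Thus S2 is false.

S3: Parsed as ~(R xor (~Q xor S))

~Q = ~T = F
~Q xor S = F xor T = T
R xor (~Q xor S) = F xor T = T
~(R xor (~Q xor S)) = ~T = F
Thus S3 is false.

Count: 1.

1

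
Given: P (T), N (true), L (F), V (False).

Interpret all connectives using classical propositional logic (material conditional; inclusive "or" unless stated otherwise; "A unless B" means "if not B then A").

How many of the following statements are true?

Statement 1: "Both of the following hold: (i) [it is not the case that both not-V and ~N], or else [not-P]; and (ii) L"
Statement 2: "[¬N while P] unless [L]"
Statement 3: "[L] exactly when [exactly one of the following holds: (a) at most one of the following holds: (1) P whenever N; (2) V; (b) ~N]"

Statement 1: Formalization: ((¬V ↑ ¬N) ∨ ¬P) ∧ L

¬V = ¬F = T
¬N = ¬T = F
¬V ↑ ¬N = T ↑ F = T
¬P = ¬T = F
(¬V ↑ ¬N) ∨ ¬P = T ∨ F = T
((¬V ↑ ¬N) ∨ ¬P) ∧ L = T ∧ F = F
Hence Statement 1 is false.

Statement 2: Parsed as (¬N ∧ P) ∨ L

¬N = ¬T = F
¬N ∧ P = F ∧ T = F
(¬N ∧ P) ∨ L = F ∨ F = F
Thus Statement 2 is false.

Statement 3: In symbols: L ↔ (((N → P) ↑ V) ⊕ ¬N)

N → P = T → T = T
(N → P) ↑ V = T ↑ F = T
¬N = ¬T = F
((N → P) ↑ V) ⊕ ¬N = T ⊕ F = T
L ↔ (((N → P) ↑ V) ⊕ ¬N) = F ↔ T = F
Thus Statement 3 is false.

0 of the 3 statements are true (none).

0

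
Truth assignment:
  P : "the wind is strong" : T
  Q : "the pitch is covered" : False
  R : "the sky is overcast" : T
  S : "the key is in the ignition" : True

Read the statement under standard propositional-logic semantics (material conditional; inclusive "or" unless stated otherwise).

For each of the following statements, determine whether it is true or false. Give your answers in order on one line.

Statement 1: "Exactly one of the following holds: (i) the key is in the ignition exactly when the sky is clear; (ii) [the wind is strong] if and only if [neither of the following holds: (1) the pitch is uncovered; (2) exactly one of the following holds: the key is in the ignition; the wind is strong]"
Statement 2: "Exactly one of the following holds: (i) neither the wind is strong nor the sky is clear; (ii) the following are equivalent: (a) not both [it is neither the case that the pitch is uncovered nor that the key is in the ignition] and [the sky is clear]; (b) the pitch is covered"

Statement 1 false / Statement 2 false

Statement 1: Parsed as (S <-> ~R) xor (P <-> (~Q nor (S xor P)))

~R = ~T = F
S <-> ~R = T <-> F = F
~Q = ~F = T
S xor P = T xor T = F
~Q nor (S xor P) = T nor F = F
P <-> (~Q nor (S xor P)) = T <-> F = F
(S <-> ~R) xor (P <-> (~Q nor (S xor P))) = F xor F = F
Thus Statement 1 is false.

Statement 2: In symbols: (P nor ~R) xor (((~Q nor S) nand ~R) <-> Q)

~R = ~T = F
P nor ~R = T nor F = F
~Q = ~F = T
~Q nor S = T nor T = F
~R = ~T = F
(~Q nor S) nand ~R = F nand F = T
((~Q nor S) nand ~R) <-> Q = T <-> F = F
(P nor ~R) xor (((~Q nor S) nand ~R) <-> Q) = F xor F = F
So Statement 2 is false.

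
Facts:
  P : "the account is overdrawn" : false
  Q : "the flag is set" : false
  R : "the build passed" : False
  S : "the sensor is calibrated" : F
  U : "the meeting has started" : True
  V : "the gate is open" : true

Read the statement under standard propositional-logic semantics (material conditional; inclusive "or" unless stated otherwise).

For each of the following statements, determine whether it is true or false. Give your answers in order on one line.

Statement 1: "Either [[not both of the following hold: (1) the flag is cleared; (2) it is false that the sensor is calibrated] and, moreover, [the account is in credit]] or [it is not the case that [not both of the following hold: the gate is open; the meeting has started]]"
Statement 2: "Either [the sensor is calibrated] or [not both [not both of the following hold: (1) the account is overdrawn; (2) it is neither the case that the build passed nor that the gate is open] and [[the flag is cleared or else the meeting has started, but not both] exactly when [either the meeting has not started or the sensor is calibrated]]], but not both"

Statement 1 T, Statement 2 F

Statement 1: This is ((not Q nand not S) and not P) or not (V nand U).

not Q = not False = True
not S = not False = True
not Q nand not S = True nand True = False
not P = not False = True
(not Q nand not S) and not P = False and True = False
V nand U = True nand True = False
not (V nand U) = not False = True
((not Q nand not S) and not P) or not (V nand U) = False or True = True
Thus Statement 1 is true.

Statement 2: In symbols: S xor ((P nand (R nor V)) nand ((not Q xor U) iff (not U or S)))

R nor V = False nor True = False
P nand (R nor V) = False nand False = True
not Q = not False = True
not Q xor U = True xor True = False
not U = not True = False
not U or S = False or False = False
(not Q xor U) iff (not U or S) = False iff False = True
(P nand (R nor V)) nand ((not Q xor U) iff (not U or S)) = True nand True = False
S xor ((P nand (R nor V)) nand ((not Q xor U) iff (not U or S))) = False xor False = False
So Statement 2 is false.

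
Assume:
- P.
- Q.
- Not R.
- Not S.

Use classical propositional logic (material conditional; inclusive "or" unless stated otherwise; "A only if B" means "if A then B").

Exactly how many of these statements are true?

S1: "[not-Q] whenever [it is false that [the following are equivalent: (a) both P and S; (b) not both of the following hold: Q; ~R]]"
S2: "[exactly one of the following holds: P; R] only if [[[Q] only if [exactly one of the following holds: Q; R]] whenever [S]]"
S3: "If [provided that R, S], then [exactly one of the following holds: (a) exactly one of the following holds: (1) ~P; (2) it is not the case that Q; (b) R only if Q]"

S1: Parsed as ~((P & S) <-> (Q nand ~R)) -> ~Q

P & S = T & F = F
~R = ~F = T
Q nand ~R = T nand T = F
(P & S) <-> (Q nand ~R) = F <-> F = T
~((P & S) <-> (Q nand ~R)) = ~T = F
~Q = ~T = F
~((P & S) <-> (Q nand ~R)) -> ~Q = F -> F = T
Hence S1 is true.

S2: This is (P xor R) -> (S -> (Q -> (Q xor R))).

P xor R = T xor F = T
Q xor R = T xor F = T
Q -> (Q xor R) = T -> T = T
S -> (Q -> (Q xor R)) = F -> T = T
(P xor R) -> (S -> (Q -> (Q xor R))) = T -> T = T
Hence S2 is true.

S3: Formalization: (R -> S) -> ((~P xor ~Q) xor (R -> Q))

R -> S = F -> F = T
~P = ~T = F
~Q = ~T = F
~P xor ~Q = F xor F = F
R -> Q = F -> T = T
(~P xor ~Q) xor (R -> Q) = F xor T = T
(R -> S) -> ((~P xor ~Q) xor (R -> Q)) = T -> T = T
So S3 is true.

True statements: 3 (S1, S2, S3).

3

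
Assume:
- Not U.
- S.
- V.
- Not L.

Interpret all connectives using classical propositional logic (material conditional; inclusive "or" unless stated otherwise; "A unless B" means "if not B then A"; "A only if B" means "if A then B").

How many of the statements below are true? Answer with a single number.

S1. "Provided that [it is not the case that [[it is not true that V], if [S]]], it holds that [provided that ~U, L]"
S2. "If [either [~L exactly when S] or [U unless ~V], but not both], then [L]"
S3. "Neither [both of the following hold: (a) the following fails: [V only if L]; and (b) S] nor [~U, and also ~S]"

0

S1: Formalization: not (S -> not V) -> (not U -> L)

not V = not True = False
S -> not V = True -> False = False
not (S -> not V) = not False = True
not U = not False = True
not U -> L = True -> False = False
not (S -> not V) -> (not U -> L) = True -> False = False
Thus S1 is false.

S2: Formalization: ((not L iff S) xor (U or not V)) -> L

not L = not False = True
not L iff S = True iff True = True
not V = not True = False
U or not V = False or False = False
(not L iff S) xor (U or not V) = True xor False = True
((not L iff S) xor (U or not V)) -> L = True -> False = False
So S2 is false.

S3: This is (not (V -> L) and S) nor (not U and not S).

V -> L = True -> False = False
not (V -> L) = not False = True
not (V -> L) and S = True and True = True
not U = not False = True
not S = not True = False
not U and not S = True and False = False
(not (V -> L) and S) nor (not U and not S) = True nor False = False
Thus S3 is false.

Count: 0.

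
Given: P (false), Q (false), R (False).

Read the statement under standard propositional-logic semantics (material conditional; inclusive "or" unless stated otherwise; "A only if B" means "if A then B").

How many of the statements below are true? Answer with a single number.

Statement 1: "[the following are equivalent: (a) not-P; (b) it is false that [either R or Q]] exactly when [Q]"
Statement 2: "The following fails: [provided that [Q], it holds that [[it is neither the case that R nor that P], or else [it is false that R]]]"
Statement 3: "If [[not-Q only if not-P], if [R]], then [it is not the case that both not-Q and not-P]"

0

Statement 1: In symbols: (~P <-> ~(R | Q)) <-> Q

~P = ~F = T
R | Q = F | F = F
~(R | Q) = ~F = T
~P <-> ~(R | Q) = T <-> T = T
(~P <-> ~(R | Q)) <-> Q = T <-> F = F
Thus Statement 1 is false.

Statement 2: This is ~(Q -> ((R nor P) | ~R)).

R nor P = F nor F = T
~R = ~F = T
(R nor P) | ~R = T | T = T
Q -> ((R nor P) | ~R) = F -> T = T
~(Q -> ((R nor P) | ~R)) = ~T = F
Hence Statement 2 is false.

Statement 3: In symbols: (R -> (~Q -> ~P)) -> (~Q nand ~P)

~Q = ~F = T
~P = ~F = T
~Q -> ~P = T -> T = T
R -> (~Q -> ~P) = F -> T = T
~Q = ~F = T
~P = ~F = T
~Q nand ~P = T nand T = F
(R -> (~Q -> ~P)) -> (~Q nand ~P) = T -> F = F
Hence Statement 3 is false.

True statements: 0 (none).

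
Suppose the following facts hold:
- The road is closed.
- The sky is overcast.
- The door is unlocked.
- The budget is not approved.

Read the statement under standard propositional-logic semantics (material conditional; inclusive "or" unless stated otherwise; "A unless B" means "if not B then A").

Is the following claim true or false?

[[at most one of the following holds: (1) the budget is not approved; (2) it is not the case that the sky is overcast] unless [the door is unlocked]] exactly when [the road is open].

false

Let P = "the budget is approved" (F), L = "the sky is overcast" (T), V = "the door is locked" (F), Q = "the road is closed" (T).
In symbols: ((~P nand ~L) | ~V) <-> ~Q

~P = ~F = T
~L = ~T = F
~P nand ~L = T nand F = T
~V = ~F = T
(~P nand ~L) | ~V = T | T = T
~Q = ~T = F
((~P nand ~L) | ~V) <-> ~Q = T <-> F = F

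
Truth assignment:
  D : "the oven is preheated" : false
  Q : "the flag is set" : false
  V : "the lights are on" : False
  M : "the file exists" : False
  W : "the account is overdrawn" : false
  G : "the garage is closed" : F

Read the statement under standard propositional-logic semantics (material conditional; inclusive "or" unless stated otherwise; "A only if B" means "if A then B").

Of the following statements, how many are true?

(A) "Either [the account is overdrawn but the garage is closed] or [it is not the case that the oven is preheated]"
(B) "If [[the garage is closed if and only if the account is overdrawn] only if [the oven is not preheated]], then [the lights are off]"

2

(A): In symbols: (W & G) | ~D

W & G = F & F = F
~D = ~F = T
(W & G) | ~D = F | T = T
Thus (A) is true.

(B): Formalization: ((G <-> W) -> ~D) -> ~V

G <-> W = F <-> F = T
~D = ~F = T
(G <-> W) -> ~D = T -> T = T
~V = ~F = T
((G <-> W) -> ~D) -> ~V = T -> T = T
So (B) is true.

Count: 2.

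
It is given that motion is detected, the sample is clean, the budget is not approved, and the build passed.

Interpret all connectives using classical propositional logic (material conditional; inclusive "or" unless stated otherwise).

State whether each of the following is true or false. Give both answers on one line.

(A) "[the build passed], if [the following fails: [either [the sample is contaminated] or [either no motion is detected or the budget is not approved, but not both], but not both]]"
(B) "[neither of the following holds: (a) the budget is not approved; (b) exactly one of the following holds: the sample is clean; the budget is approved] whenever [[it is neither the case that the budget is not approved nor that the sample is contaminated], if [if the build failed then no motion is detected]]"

Let Q = "the sample is contaminated" (F), P = "motion is detected" (T), R = "the budget is approved" (F), S = "the build passed" (T).

(A): This is ¬(Q ⊕ (¬P ⊕ ¬R)) → S.

¬P = ¬T = F
¬R = ¬F = T
¬P ⊕ ¬R = F ⊕ T = T
Q ⊕ (¬P ⊕ ¬R) = F ⊕ T = T
¬(Q ⊕ (¬P ⊕ ¬R)) = ¬T = F
¬(Q ⊕ (¬P ⊕ ¬R)) → S = F → T = T
Thus (A) is true.

(B): In symbols: ((¬S → ¬P) → (¬R ↓ Q)) → (¬R ↓ (¬Q ⊕ R))

¬S = ¬T = F
¬P = ¬T = F
¬S → ¬P = F → F = T
¬R = ¬F = T
¬R ↓ Q = T ↓ F = F
(¬S → ¬P) → (¬R ↓ Q) = T → F = F
¬R = ¬F = T
¬Q = ¬F = T
¬Q ⊕ R = T ⊕ F = T
¬R ↓ (¬Q ⊕ R) = T ↓ T = F
((¬S → ¬P) → (¬R ↓ Q)) → (¬R ↓ (¬Q ⊕ R)) = F → F = T
Hence (B) is true.

(A) true / (B) true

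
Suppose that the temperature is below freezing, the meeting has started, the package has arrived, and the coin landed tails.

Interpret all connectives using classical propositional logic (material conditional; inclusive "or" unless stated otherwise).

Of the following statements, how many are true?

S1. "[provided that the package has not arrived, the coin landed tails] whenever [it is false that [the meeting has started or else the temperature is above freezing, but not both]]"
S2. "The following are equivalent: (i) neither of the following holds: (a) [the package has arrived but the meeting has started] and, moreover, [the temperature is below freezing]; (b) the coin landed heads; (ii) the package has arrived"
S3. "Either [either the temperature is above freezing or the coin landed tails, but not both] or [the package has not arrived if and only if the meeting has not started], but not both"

1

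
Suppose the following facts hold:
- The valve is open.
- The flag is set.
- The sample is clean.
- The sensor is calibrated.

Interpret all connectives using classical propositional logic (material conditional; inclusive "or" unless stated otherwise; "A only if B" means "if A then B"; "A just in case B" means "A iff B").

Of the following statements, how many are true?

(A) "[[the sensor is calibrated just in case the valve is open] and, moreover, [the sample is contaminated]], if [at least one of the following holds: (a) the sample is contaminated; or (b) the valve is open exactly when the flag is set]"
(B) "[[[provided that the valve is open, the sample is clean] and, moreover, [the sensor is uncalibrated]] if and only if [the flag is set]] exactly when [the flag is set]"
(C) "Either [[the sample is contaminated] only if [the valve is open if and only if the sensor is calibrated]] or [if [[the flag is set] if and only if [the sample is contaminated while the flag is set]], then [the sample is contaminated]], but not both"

Let H = "the sample is contaminated" (F), S = "the valve is open" (T), U = "the flag is set" (T), D = "the sensor is calibrated" (T).

(A): Formalization: (H ∨ (S ↔ U)) → ((D ↔ S) ∧ H)

S ↔ U = T ↔ T = T
H ∨ (S ↔ U) = F ∨ T = T
D ↔ S = T ↔ T = T
(D ↔ S) ∧ H = T ∧ F = F
(H ∨ (S ↔ U)) → ((D ↔ S) ∧ H) = T → F = F
Thus (A) is false.

(B): This is (((S → ¬H) ∧ ¬D) ↔ U) ↔ U.

¬H = ¬F = T
S → ¬H = T → T = T
¬D = ¬T = F
(S → ¬H) ∧ ¬D = T ∧ F = F
((S → ¬H) ∧ ¬D) ↔ U = F ↔ T = F
(((S → ¬H) ∧ ¬D) ↔ U) ↔ U = F ↔ T = F
Thus (B) is false.

(C): This is (H → (S ↔ D)) ⊕ ((U ↔ (H ∧ U)) → H).

S ↔ D = T ↔ T = T
H → (S ↔ D) = F → T = T
H ∧ U = F ∧ T = F
U ↔ (H ∧ U) = T ↔ F = F
(U ↔ (H ∧ U)) → H = F → F = T
(H → (S ↔ D)) ⊕ ((U ↔ (H ∧ U)) → H) = T ⊕ T = F
Thus (C) is false.

0 of the 3 statements are true (none).

0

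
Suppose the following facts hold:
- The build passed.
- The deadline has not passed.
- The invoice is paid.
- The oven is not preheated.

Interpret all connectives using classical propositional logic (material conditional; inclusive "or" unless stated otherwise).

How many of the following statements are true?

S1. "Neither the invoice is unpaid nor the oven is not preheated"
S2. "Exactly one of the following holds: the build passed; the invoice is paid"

Let L = "the invoice is paid" (T), V = "the oven is preheated" (F), G = "the build passed" (T).

S1: Parsed as ~L nor ~V

~L = ~T = F
~V = ~F = T
~L nor ~V = F nor T = F
So S1 is false.

S2: Formalization: G xor L

G xor L = T xor T = F
Thus S2 is false.

True statements: 0 (none).

0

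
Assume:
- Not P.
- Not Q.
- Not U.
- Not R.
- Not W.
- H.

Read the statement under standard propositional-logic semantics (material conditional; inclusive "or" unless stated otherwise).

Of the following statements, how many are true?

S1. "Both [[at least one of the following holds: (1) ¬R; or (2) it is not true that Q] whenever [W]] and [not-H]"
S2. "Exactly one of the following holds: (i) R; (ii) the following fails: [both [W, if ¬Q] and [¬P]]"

1

S1: Parsed as (W → (¬R ∨ ¬Q)) ∧ ¬H

¬R = ¬F = T
¬Q = ¬F = T
¬R ∨ ¬Q = T ∨ T = T
W → (¬R ∨ ¬Q) = F → T = T
¬H = ¬T = F
(W → (¬R ∨ ¬Q)) ∧ ¬H = T ∧ F = F
Thus S1 is false.

S2: Formalization: R ⊕ ¬((¬Q → W) ∧ ¬P)

¬Q = ¬F = T
¬Q → W = T → F = F
¬P = ¬F = T
(¬Q → W) ∧ ¬P = F ∧ T = F
¬((¬Q → W) ∧ ¬P) = ¬F = T
R ⊕ ¬((¬Q → W) ∧ ¬P) = F ⊕ T = T
So S2 is true.

1 of the 2 statements is true.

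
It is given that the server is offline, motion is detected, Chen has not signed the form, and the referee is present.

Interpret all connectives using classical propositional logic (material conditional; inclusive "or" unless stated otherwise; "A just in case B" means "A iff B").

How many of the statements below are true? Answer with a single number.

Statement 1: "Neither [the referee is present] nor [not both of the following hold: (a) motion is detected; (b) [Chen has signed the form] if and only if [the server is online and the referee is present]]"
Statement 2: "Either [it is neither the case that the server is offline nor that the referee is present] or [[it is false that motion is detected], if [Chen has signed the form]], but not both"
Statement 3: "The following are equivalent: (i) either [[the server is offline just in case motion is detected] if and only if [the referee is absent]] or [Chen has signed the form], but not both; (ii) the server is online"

2

Let S = "the referee is present" (T), Q = "motion is detected" (T), R = "Chen has signed the form" (F), P = "the server is online" (F).

Statement 1: Parsed as S ↓ (Q ↑ (R ↔ (P ∧ S)))

P ∧ S = F ∧ T = F
R ↔ (P ∧ S) = F ↔ F = T
Q ↑ (R ↔ (P ∧ S)) = T ↑ T = F
S ↓ (Q ↑ (R ↔ (P ∧ S))) = T ↓ F = F
So Statement 1 is false.

Statement 2: Formalization: (¬P ↓ S) ⊕ (R → ¬Q)

¬P = ¬F = T
¬P ↓ S = T ↓ T = F
¬Q = ¬T = F
R → ¬Q = F → F = T
(¬P ↓ S) ⊕ (R → ¬Q) = F ⊕ T = T
Thus Statement 2 is true.

Statement 3: Formalization: (((¬P ↔ Q) ↔ ¬S) ⊕ R) ↔ P

¬P = ¬F = T
¬P ↔ Q = T ↔ T = T
¬S = ¬T = F
(¬P ↔ Q) ↔ ¬S = T ↔ F = F
((¬P ↔ Q) ↔ ¬S) ⊕ R = F ⊕ F = F
(((¬P ↔ Q) ↔ ¬S) ⊕ R) ↔ P = F ↔ F = T
Thus Statement 3 is true.

Count: 2.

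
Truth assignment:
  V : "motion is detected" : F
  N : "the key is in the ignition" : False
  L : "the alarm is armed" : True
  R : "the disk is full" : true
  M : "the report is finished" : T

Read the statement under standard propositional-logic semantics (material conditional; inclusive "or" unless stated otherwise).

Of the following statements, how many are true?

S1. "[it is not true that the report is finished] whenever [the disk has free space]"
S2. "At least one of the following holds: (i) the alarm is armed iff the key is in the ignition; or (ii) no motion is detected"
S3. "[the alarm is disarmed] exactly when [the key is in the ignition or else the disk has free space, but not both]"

S1: In symbols: not R -> not M

not R = not True = False
not M = not True = False
not R -> not M = False -> False = True
Thus S1 is true.

S2: This is (L iff N) or not V.

L iff N = True iff False = False
not V = not False = True
(L iff N) or not V = False or True = True
Thus S2 is true.

S3: In symbols: not L iff (N xor not R)

not L = not True = False
not R = not True = False
N xor not R = False xor False = False
not L iff (N xor not R) = False iff False = True
Thus S3 is true.

True statements: 3 (S1, S2, S3).

3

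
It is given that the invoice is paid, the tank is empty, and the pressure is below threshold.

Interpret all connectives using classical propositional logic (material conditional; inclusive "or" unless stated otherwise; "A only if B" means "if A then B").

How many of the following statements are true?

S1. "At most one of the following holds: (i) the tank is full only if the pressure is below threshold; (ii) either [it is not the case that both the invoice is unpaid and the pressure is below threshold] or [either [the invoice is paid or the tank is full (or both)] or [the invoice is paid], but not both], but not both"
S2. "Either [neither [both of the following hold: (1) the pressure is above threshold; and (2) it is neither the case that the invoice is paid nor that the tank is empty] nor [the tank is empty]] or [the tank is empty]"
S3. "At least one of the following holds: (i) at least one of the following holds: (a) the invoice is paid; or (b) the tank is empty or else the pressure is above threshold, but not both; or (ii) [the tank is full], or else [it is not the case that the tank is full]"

2

Let Q = "the tank is full" (False), G = "the pressure is above threshold" (False), U = "the invoice is paid" (True).

S1: Formalization: (Q -> not G) nand ((not U nand not G) xor ((U or Q) xor U))

not G = not False = True
Q -> not G = False -> True = True
not U = not True = False
not G = not False = True
not U nand not G = False nand True = True
U or Q = True or False = True
(U or Q) xor U = True xor True = False
(not U nand not G) xor ((U or Q) xor U) = True xor False = True
(Q -> not G) nand ((not U nand not G) xor ((U or Q) xor U)) = True nand True = False
Hence S1 is false.

S2: Parsed as ((G and (U nor not Q)) nor not Q) or not Q

not Q = not False = True
U nor not Q = True nor True = False
G and (U nor not Q) = False and False = False
not Q = not False = True
(G and (U nor not Q)) nor not Q = False nor True = False
not Q = not False = True
((G and (U nor not Q)) nor not Q) or not Q = False or True = True
Thus S2 is true.

S3: Parsed as (U or (not Q xor G)) or (Q or not Q)

not Q = not False = True
not Q xor G = True xor False = True
U or (not Q xor G) = True or True = True
not Q = not False = True
Q or not Q = False or True = True
(U or (not Q xor G)) or (Q or not Q) = True or True = True
Thus S3 is true.

Count: 2.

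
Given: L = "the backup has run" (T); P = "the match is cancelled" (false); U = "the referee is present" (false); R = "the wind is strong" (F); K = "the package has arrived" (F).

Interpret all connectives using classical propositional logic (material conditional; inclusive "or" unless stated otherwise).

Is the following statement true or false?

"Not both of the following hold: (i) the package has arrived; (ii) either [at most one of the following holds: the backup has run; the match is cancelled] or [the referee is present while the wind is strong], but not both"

In symbols: K ↑ ((L ↑ P) ⊕ (U ∧ R))

L ↑ P = T ↑ F = T
U ∧ R = F ∧ F = F
(L ↑ P) ⊕ (U ∧ R) = T ⊕ F = T
K ↑ ((L ↑ P) ⊕ (U ∧ R)) = F ↑ T = T

True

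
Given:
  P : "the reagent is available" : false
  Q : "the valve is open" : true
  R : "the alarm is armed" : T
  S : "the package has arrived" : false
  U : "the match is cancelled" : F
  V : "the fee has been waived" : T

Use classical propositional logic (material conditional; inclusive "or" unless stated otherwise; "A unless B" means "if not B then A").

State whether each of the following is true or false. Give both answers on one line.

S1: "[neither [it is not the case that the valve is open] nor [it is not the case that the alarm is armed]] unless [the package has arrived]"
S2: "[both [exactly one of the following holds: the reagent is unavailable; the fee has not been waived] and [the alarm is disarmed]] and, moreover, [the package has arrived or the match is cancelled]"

S1: This is (~Q nor ~R) | S.

~Q = ~T = F
~R = ~T = F
~Q nor ~R = F nor F = T
(~Q nor ~R) | S = T | F = T
Thus S1 is true.

S2: Formalization: ((~P xor ~V) & ~R) & (S | U)

~P = ~F = T
~V = ~T = F
~P xor ~V = T xor F = T
~R = ~T = F
(~P xor ~V) & ~R = T & F = F
S | U = F | F = F
((~P xor ~V) & ~R) & (S | U) = F & F = F
Hence S2 is false.

S1 T / S2 F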